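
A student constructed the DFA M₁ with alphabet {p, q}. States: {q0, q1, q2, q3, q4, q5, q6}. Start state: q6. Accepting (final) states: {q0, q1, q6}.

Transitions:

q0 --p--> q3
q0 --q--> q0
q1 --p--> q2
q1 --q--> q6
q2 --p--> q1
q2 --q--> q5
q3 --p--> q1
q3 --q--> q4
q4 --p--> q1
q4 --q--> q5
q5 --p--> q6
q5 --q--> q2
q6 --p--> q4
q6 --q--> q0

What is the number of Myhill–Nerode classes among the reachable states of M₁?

All states are reachable from the start state.
P0 = {q0,q1,q6} | {q2,q3,q4,q5}.
Stable partition: {q0,q1,q6} | {q2,q3,q4,q5} — 2 equivalence classes.

2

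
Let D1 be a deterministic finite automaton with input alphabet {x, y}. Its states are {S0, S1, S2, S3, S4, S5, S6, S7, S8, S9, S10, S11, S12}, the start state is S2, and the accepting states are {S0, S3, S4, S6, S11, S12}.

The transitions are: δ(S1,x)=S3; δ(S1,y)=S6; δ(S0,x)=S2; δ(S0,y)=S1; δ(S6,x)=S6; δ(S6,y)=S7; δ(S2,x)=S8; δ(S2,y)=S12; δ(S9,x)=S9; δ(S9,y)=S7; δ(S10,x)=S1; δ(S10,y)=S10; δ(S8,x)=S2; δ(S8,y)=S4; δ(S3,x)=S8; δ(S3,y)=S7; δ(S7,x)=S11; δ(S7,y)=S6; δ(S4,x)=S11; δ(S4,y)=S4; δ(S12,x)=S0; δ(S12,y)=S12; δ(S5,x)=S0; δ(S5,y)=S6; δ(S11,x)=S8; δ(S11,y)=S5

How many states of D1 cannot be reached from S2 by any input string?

2

BFS from S2 reaches {S0, S1, S2, S3, S4, S5, S6, S7, S8, S11, S12}; the 2 state(s) S9, S10 are never visited.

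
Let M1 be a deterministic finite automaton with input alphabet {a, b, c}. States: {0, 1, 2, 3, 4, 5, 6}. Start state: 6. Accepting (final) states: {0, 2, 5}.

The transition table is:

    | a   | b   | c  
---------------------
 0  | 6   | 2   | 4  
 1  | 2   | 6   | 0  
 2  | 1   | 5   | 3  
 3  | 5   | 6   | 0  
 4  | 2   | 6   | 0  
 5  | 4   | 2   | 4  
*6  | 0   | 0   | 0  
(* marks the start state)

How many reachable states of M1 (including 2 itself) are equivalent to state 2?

Every state is reachable, so we keep all 7.
Start with accepting vs non-accepting: {0,2,5} | {1,3,4,6}.
On input b, block {1,3,4,6} splits into {1,3,4} and {6}.
Refine {0,2,5} on symbol a: members go to different blocks, giving {2,5} and {0}.
The partition is now stable with 4 blocks: {2,5} | {1,3,4} | {6} | {0}.
State 2 belongs to the block {2,5}, which has 2 states.

2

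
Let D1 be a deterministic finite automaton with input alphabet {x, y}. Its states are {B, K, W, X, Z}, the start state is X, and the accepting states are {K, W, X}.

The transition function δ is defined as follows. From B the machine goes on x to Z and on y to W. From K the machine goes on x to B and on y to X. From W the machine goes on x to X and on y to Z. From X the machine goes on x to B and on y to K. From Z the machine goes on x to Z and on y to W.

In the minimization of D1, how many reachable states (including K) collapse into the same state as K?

Start with accepting vs non-accepting: {K,W,X} | {B,Z}.
Refine {K,W,X} on symbol x: members go to different blocks, giving {K,X} and {W}.
Stable partition: {K,X} | {B,Z} | {W} — 3 equivalence classes.
The equivalence class containing K is {K,X}, of size 2.

2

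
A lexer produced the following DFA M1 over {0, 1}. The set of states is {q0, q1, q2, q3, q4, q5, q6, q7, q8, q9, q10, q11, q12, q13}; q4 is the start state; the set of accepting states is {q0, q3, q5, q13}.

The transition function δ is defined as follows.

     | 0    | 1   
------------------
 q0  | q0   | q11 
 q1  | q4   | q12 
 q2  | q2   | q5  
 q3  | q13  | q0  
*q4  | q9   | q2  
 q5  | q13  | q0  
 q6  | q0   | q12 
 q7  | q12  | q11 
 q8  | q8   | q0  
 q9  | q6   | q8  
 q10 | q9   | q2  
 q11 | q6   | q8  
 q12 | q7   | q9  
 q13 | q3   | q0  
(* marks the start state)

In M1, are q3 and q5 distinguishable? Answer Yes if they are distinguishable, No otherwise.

No

Reachable states from the start: {q0,q2,q3,q4,q5,q6,q7,q8,q9,q11,q12,q13}. Unreachable: {q1,q10} — drop them.
Start with accepting vs non-accepting: {q0,q3,q5,q13} | {q2,q4,q6,q7,q8,q9,q11,q12}.
Refine {q0,q3,q5,q13} on symbol 1: members go to different blocks, giving {q3,q5,q13} and {q0}.
Split {q2,q4,q6,q7,q8,q9,q11,q12} by δ(·,0) → {q2,q4,q7,q8,q9,q11,q12} and {q6}.
Refine {q2,q4,q7,q8,q9,q11,q12} on symbol 0: members go to different blocks, giving {q2,q4,q7,q8,q12} and {q9,q11}.
On input 0, block {q2,q4,q7,q8,q12} splits into {q2,q7,q8,q12} and {q4}.
Split {q2,q7,q8,q12} by δ(·,1) → {q7,q12} and {q2} and {q8}.
The partition is now stable with 8 blocks: {q3,q5,q13} | {q7,q12} | {q0} | {q6} | {q9,q11} | {q4} | {q2} | {q8}.
q3 and q5 lie in the same block of the stable partition, so they are equivalent — no string distinguishes them.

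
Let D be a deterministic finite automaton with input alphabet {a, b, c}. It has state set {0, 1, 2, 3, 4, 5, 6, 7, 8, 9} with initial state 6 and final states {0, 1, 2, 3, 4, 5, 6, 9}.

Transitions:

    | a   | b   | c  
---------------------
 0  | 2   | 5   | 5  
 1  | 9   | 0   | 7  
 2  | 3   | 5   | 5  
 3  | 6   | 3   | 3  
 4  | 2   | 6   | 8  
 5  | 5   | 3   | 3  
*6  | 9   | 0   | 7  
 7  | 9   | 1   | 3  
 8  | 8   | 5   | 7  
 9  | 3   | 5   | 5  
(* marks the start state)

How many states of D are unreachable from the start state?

2

BFS from 6 reaches {0, 1, 2, 3, 5, 6, 7, 9}; the 2 state(s) 4, 8 are never visited.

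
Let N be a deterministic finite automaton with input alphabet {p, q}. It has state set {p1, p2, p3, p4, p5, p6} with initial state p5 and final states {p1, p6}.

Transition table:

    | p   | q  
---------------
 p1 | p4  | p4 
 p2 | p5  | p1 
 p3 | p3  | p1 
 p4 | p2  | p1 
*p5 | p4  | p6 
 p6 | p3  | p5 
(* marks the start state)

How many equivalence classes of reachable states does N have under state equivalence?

Every state is reachable, so we keep all 6.
Start with accepting vs non-accepting: {p1,p6} | {p2,p3,p4,p5}.
The partition is now stable with 2 blocks: {p1,p6} | {p2,p3,p4,p5}.

2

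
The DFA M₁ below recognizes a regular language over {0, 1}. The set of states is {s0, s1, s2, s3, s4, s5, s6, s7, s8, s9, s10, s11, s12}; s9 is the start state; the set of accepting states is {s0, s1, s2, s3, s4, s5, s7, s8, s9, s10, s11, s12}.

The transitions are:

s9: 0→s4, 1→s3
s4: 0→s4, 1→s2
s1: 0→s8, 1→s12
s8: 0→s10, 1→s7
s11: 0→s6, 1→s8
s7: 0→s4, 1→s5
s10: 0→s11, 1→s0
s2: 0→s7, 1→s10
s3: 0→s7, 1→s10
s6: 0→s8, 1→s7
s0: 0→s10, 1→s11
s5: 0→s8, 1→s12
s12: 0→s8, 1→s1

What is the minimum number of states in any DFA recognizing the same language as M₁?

9

All states are reachable from the start state.
P0 = {s0,s1,s2,s3,s4,s5,s7,s8,s9,s10,s11,s12} | {s6}.
On input 0, block {s0,s1,s2,s3,s4,s5,s7,s8,s9,s10,s11,s12} splits into {s0,s1,s2,s3,s4,s5,s7,s8,s9,s10,s12} and {s11}.
On input 0, block {s0,s1,s2,s3,s4,s5,s7,s8,s9,s10,s12} splits into {s0,s1,s2,s3,s4,s5,s7,s8,s9,s12} and {s10}.
On input 0, block {s0,s1,s2,s3,s4,s5,s7,s8,s9,s12} splits into {s1,s2,s3,s4,s5,s7,s9,s12} and {s0,s8}.
On input 0, block {s1,s2,s3,s4,s5,s7,s9,s12} splits into {s2,s3,s4,s7,s9} and {s1,s5,s12}.
Refine {s2,s3,s4,s7,s9} on symbol 1: members go to different blocks, giving {s2,s3} and {s4,s9} and {s7}.
Split {s0,s8} by δ(·,1) → {s0} and {s8}.
The partition is now stable with 9 blocks: {s2,s3} | {s6} | {s11} | {s10} | {s0} | {s1,s5,s12} | {s4,s9} | {s7} | {s8}.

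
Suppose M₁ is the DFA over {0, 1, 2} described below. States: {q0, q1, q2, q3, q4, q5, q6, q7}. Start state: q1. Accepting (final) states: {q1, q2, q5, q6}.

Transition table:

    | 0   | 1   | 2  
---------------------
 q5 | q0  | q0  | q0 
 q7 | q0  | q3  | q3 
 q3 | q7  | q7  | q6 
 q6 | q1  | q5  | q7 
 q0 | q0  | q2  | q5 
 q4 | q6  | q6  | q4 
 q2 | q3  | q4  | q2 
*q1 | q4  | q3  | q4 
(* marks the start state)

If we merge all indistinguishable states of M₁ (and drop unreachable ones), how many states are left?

8

All states are reachable from the start state.
Start with accepting vs non-accepting: {q1,q2,q5,q6} | {q0,q3,q4,q7}.
Split {q1,q2,q5,q6} by δ(·,0) → {q1,q2,q5} and {q6}.
Split {q1,q2,q5} by δ(·,2) → {q1,q5} and {q2}.
Refine {q0,q3,q4,q7} on symbol 0: members go to different blocks, giving {q0,q3,q7} and {q4}.
On input 0, block {q1,q5} splits into {q1} and {q5}.
Split {q0,q3,q7} by δ(·,1) → {q3,q7} and {q0}.
On input 0, block {q3,q7} splits into {q3} and {q7}.
No further refinement is possible. Final partition (8 blocks): {q1} | {q3} | {q6} | {q2} | {q4} | {q5} | {q0} | {q7}.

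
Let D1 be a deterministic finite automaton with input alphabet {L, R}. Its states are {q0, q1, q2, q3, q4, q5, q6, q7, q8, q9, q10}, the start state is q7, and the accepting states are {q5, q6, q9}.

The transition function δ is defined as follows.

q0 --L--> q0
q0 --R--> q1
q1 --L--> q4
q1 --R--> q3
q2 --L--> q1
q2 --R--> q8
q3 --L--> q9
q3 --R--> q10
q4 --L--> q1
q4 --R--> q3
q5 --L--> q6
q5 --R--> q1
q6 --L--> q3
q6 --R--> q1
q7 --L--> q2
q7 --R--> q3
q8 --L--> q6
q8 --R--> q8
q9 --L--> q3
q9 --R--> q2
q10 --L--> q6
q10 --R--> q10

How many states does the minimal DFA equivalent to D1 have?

3

States {q0,q5} cannot be reached from the start state, so discard them.
Start with accepting vs non-accepting: {q6,q9} | {q1,q2,q3,q4,q7,q8,q10}.
Split {q1,q2,q3,q4,q7,q8,q10} by δ(·,L) → {q1,q2,q4,q7} and {q3,q8,q10}.
No further refinement is possible. Final partition (3 blocks): {q6,q9} | {q1,q2,q4,q7} | {q3,q8,q10}.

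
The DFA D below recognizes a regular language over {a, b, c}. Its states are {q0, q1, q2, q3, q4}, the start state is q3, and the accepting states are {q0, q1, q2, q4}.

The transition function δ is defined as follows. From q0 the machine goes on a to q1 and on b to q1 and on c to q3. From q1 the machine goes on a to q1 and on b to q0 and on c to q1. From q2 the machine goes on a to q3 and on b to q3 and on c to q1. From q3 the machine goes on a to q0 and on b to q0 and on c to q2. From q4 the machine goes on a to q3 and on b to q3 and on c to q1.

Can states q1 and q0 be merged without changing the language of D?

No

Reachable states from the start: {q0,q1,q2,q3}. Unreachable: {q4} — drop them.
Initial partition by acceptance: {q0,q1,q2} | {q3}.
Refine {q0,q1,q2} on symbol a: members go to different blocks, giving {q0,q1} and {q2}.
Split {q0,q1} by δ(·,c) → {q0} and {q1}.
The partition is now stable with 4 blocks: {q0} | {q3} | {q2} | {q1}.
q1 and q0 end up in different blocks, so they are distinguishable. For instance, the string 'c' is accepted from only q1.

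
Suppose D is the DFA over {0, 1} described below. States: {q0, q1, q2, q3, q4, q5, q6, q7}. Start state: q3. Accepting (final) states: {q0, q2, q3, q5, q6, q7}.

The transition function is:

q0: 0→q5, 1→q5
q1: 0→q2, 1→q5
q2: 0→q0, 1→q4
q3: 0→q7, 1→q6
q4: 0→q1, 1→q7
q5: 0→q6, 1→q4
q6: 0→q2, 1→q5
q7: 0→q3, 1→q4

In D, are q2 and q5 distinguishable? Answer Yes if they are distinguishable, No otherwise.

No

All states are reachable from the start state.
Start with accepting vs non-accepting: {q0,q2,q3,q5,q6,q7} | {q1,q4}.
On input 1, block {q0,q2,q3,q5,q6,q7} splits into {q0,q3,q6} and {q2,q5,q7}.
Split {q0,q3,q6} by δ(·,1) → {q0,q6} and {q3}.
Refine {q1,q4} on symbol 0: members go to different blocks, giving {q1} and {q4}.
Split {q2,q5,q7} by δ(·,0) → {q2,q5} and {q7}.
The partition is now stable with 6 blocks: {q0,q6} | {q1} | {q2,q5} | {q3} | {q4} | {q7}.
q2 and q5 lie in the same block of the stable partition, so they are equivalent — no string distinguishes them.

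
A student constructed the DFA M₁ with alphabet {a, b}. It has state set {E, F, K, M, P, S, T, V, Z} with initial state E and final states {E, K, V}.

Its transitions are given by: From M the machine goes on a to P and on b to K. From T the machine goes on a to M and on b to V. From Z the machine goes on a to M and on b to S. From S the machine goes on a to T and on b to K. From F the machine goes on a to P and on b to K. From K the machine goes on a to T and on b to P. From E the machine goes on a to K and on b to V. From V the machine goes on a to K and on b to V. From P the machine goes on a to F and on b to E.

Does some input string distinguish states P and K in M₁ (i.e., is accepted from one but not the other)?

States {S,Z} cannot be reached from the start state, so discard them.
Start with accepting vs non-accepting: {E,K,V} | {F,M,P,T}.
On input a, block {E,K,V} splits into {E,V} and {K}.
Refine {F,M,P,T} on symbol b: members go to different blocks, giving {F,M} and {P,T}.
Stable partition: {E,V} | {F,M} | {K} | {P,T} — 4 equivalence classes.
P and K end up in different blocks, so they are distinguishable. For instance, the string 'ε' is accepted from only K.

Yes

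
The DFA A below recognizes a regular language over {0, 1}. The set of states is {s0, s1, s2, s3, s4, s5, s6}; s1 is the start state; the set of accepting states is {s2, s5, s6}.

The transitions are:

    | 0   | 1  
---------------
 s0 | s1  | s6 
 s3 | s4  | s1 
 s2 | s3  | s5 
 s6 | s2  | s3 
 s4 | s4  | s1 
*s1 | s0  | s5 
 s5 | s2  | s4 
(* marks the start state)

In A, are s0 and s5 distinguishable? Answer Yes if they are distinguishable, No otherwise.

Every state is reachable, so we keep all 7.
Initial partition by acceptance: {s2,s5,s6} | {s0,s1,s3,s4}.
On input 0, block {s2,s5,s6} splits into {s5,s6} and {s2}.
On input 1, block {s0,s1,s3,s4} splits into {s0,s1} and {s3,s4}.
No further refinement is possible. Final partition (4 blocks): {s5,s6} | {s0,s1} | {s2} | {s3,s4}.
s0 and s5 end up in different blocks, so they are distinguishable. For instance, the string 'ε' is accepted from only s5.

Yes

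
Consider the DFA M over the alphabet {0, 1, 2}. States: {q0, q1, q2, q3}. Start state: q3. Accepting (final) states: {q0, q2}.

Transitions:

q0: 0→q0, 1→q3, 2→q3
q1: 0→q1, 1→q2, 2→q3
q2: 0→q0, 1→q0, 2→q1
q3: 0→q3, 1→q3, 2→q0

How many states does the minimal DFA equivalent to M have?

States {q1,q2} cannot be reached from the start state, so discard them.
Start with accepting vs non-accepting: {q0} | {q3}.
No further refinement is possible. Final partition (2 blocks): {q0} | {q3}.

2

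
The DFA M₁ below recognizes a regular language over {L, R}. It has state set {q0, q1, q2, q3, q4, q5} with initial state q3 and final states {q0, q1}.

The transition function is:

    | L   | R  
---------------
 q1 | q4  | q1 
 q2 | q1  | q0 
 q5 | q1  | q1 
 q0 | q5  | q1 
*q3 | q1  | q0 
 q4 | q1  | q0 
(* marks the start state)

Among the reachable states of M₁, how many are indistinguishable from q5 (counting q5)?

3

States {q2} cannot be reached from the start state, so discard them.
Start with accepting vs non-accepting: {q0,q1} | {q3,q4,q5}.
Stable partition: {q0,q1} | {q3,q4,q5} — 2 equivalence classes.
The equivalence class containing q5 is {q3,q4,q5}, of size 3.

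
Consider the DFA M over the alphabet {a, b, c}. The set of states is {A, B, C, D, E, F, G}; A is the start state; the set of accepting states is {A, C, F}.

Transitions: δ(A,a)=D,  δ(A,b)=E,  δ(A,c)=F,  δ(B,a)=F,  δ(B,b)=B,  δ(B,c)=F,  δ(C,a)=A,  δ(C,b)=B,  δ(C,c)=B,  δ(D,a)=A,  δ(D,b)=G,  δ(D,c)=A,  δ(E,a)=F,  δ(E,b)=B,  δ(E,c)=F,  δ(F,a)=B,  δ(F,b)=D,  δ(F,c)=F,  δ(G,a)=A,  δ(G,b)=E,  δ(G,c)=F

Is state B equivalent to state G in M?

Yes

First remove the unreachable states {C}; 6 states remain.
P0 = {A,F} | {B,D,E,G}.
The partition is now stable with 2 blocks: {A,F} | {B,D,E,G}.
B and G lie in the same block of the stable partition, so they are equivalent — no string distinguishes them.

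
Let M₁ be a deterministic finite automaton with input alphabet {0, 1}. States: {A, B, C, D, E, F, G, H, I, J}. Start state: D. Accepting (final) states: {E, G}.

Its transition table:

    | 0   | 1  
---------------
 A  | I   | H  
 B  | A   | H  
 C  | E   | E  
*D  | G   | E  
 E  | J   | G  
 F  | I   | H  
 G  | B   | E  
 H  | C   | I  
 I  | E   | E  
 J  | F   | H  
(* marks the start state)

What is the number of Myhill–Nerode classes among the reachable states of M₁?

5

Every state is reachable, so we keep all 10.
Start with accepting vs non-accepting: {E,G} | {A,B,C,D,F,H,I,J}.
Refine {A,B,C,D,F,H,I,J} on symbol 0: members go to different blocks, giving {A,B,F,H,J} and {C,D,I}.
On input 0, block {A,B,F,H,J} splits into {A,F,H} and {B,J}.
Refine {A,F,H} on symbol 1: members go to different blocks, giving {A,F} and {H}.
Stable partition: {E,G} | {A,F} | {C,D,I} | {B,J} | {H} — 5 equivalence classes.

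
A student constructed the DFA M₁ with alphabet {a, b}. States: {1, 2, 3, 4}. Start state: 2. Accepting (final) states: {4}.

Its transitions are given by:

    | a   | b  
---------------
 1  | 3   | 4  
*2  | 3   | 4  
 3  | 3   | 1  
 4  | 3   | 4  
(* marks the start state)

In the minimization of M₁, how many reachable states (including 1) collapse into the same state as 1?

All states are reachable from the start state.
P0 = {4} | {1,2,3}.
Refine {1,2,3} on symbol b: members go to different blocks, giving {1,2} and {3}.
No further refinement is possible. Final partition (3 blocks): {4} | {1,2} | {3}.
State 1 belongs to the block {1,2}, which has 2 states.

2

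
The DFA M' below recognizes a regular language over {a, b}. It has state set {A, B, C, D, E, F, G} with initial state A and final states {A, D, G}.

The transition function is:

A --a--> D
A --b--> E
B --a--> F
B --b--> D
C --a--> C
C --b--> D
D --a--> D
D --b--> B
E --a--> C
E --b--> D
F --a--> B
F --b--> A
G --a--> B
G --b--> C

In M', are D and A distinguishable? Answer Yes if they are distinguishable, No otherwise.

Reachable states from the start: {A,B,C,D,E,F}. Unreachable: {G} — drop them.
Initial partition by acceptance: {A,D} | {B,C,E,F}.
Stable partition: {A,D} | {B,C,E,F} — 2 equivalence classes.
D and A lie in the same block of the stable partition, so they are equivalent — no string distinguishes them.

No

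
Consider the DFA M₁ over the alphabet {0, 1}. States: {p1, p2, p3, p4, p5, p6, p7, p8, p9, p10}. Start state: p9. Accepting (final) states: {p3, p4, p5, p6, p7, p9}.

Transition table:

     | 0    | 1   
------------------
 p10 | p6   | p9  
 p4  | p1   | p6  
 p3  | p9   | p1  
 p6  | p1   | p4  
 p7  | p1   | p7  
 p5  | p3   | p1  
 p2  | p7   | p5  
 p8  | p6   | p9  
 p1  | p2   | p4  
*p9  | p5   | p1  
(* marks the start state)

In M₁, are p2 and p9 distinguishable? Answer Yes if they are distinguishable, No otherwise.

Yes

First remove the unreachable states {p8,p10}; 8 states remain.
Start with accepting vs non-accepting: {p3,p4,p5,p6,p7,p9} | {p1,p2}.
Split {p3,p4,p5,p6,p7,p9} by δ(·,0) → {p3,p5,p9} and {p4,p6,p7}.
Refine {p1,p2} on symbol 0: members go to different blocks, giving {p1} and {p2}.
The partition is now stable with 4 blocks: {p3,p5,p9} | {p1} | {p4,p6,p7} | {p2}.
p2 and p9 end up in different blocks, so they are distinguishable. For instance, the string 'ε' is accepted from only p9.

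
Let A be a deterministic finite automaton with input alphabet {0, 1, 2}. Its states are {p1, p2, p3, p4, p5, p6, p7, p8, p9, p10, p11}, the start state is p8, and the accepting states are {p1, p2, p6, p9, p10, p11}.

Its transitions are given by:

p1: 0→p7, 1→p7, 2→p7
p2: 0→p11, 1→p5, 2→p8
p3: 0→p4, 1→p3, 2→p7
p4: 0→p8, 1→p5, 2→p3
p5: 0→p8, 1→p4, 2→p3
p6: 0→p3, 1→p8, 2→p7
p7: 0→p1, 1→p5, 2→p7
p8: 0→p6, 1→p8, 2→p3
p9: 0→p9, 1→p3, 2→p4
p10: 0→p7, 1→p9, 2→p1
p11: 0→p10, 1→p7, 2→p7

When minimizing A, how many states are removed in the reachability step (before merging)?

No path from p8 leads to p2, p9, p10, p11; the other 7 states are all reachable.

4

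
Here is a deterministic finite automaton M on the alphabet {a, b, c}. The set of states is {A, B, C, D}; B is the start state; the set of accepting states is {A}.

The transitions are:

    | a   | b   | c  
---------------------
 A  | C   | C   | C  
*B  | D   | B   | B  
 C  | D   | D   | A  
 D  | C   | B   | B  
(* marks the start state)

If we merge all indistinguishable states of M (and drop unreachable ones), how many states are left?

P0 = {A} | {B,C,D}.
Refine {B,C,D} on symbol c: members go to different blocks, giving {B,D} and {C}.
Refine {B,D} on symbol a: members go to different blocks, giving {B} and {D}.
Stable partition: {A} | {B} | {C} | {D} — 4 equivalence classes.

4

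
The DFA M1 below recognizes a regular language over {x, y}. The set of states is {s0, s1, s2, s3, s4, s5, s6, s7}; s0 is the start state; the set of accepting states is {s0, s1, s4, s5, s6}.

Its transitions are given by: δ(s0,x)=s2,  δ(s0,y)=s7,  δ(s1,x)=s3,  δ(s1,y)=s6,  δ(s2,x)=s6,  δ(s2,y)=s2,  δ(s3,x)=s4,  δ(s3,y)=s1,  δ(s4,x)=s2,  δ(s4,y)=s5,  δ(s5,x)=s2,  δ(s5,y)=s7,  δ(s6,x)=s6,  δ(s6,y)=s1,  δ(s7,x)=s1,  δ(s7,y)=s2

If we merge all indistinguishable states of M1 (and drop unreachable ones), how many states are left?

Initial partition by acceptance: {s0,s1,s4,s5,s6} | {s2,s3,s7}.
Split {s0,s1,s4,s5,s6} by δ(·,x) → {s0,s1,s4,s5} and {s6}.
Refine {s0,s1,s4,s5} on symbol y: members go to different blocks, giving {s0,s5} and {s1} and {s4}.
On input x, block {s2,s3,s7} splits into {s2} and {s3} and {s7}.
The partition is now stable with 7 blocks: {s0,s5} | {s2} | {s6} | {s1} | {s4} | {s3} | {s7}.

7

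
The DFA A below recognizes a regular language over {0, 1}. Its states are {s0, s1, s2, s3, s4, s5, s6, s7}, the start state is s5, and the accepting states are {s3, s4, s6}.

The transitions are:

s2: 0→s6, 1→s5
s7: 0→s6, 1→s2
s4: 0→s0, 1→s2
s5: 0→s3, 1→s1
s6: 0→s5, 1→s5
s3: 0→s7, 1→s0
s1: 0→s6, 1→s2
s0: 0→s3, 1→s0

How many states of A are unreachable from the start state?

1

No path from s5 leads to s4; the other 7 states are all reachable.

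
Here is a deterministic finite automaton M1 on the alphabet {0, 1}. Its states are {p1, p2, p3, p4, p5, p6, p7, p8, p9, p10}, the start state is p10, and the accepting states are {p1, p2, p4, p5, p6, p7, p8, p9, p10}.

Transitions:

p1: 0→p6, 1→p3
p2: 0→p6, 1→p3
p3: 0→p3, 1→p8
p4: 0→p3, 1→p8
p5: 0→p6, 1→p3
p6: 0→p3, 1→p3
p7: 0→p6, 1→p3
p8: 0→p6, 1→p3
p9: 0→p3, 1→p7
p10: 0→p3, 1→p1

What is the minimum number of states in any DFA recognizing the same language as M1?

4

Reachable states from the start: {p1,p3,p6,p8,p10}. Unreachable: {p2,p4,p5,p7,p9} — drop them.
Initial partition by acceptance: {p1,p6,p8,p10} | {p3}.
Split {p1,p6,p8,p10} by δ(·,0) → {p1,p8} and {p6,p10}.
Split {p6,p10} by δ(·,1) → {p6} and {p10}.
The partition is now stable with 4 blocks: {p1,p8} | {p3} | {p6} | {p10}.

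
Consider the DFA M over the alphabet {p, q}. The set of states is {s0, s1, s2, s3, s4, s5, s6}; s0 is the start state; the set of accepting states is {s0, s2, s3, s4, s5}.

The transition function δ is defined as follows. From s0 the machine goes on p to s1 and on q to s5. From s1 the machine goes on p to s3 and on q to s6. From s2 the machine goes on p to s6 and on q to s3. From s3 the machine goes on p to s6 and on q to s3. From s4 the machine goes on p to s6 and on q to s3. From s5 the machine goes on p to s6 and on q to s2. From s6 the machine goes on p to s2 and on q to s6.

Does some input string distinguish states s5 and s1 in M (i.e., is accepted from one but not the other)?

First remove the unreachable states {s4}; 6 states remain.
Start with accepting vs non-accepting: {s0,s2,s3,s5} | {s1,s6}.
Stable partition: {s0,s2,s3,s5} | {s1,s6} — 2 equivalence classes.
s5 and s1 end up in different blocks, so they are distinguishable. For instance, the string 'ε' is accepted from only s5.

Yes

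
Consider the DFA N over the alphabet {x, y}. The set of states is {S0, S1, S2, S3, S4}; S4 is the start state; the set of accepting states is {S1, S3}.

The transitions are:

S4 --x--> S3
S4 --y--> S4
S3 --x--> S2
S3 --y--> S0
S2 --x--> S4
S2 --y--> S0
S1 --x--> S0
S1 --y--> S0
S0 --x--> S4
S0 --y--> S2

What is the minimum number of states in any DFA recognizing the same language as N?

3

States {S1} cannot be reached from the start state, so discard them.
Start with accepting vs non-accepting: {S3} | {S0,S2,S4}.
Split {S0,S2,S4} by δ(·,x) → {S0,S2} and {S4}.
The partition is now stable with 3 blocks: {S3} | {S0,S2} | {S4}.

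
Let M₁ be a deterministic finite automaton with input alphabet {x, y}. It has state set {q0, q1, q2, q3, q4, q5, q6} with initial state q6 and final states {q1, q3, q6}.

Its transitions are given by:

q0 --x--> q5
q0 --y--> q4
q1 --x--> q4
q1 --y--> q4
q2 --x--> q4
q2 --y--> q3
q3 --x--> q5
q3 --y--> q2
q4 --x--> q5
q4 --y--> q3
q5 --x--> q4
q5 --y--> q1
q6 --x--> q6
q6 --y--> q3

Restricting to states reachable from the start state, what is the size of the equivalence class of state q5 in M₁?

States {q0} cannot be reached from the start state, so discard them.
Initial partition by acceptance: {q1,q3,q6} | {q2,q4,q5}.
Split {q1,q3,q6} by δ(·,x) → {q1,q3} and {q6}.
The partition is now stable with 3 blocks: {q1,q3} | {q2,q4,q5} | {q6}.
The equivalence class containing q5 is {q2,q4,q5}, of size 3.

3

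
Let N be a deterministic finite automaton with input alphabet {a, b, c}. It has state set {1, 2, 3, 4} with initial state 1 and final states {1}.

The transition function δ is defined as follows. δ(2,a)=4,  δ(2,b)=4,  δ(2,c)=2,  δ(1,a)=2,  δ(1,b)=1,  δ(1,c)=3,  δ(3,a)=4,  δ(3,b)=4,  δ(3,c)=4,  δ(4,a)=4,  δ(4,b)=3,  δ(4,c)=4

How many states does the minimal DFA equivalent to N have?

2

Every state is reachable, so we keep all 4.
Start with accepting vs non-accepting: {1} | {2,3,4}.
Stable partition: {1} | {2,3,4} — 2 equivalence classes.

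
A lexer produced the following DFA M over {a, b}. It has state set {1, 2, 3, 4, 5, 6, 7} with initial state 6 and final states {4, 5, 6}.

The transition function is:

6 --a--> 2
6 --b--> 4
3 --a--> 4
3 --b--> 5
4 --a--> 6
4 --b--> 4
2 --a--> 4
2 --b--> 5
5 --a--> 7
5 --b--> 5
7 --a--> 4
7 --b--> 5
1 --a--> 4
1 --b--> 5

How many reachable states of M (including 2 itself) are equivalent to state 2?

2

First remove the unreachable states {1,3}; 5 states remain.
Start with accepting vs non-accepting: {4,5,6} | {2,7}.
On input a, block {4,5,6} splits into {5,6} and {4}.
Split {5,6} by δ(·,b) → {5} and {6}.
Stable partition: {5} | {2,7} | {4} | {6} — 4 equivalence classes.
State 2 belongs to the block {2,7}, which has 2 states.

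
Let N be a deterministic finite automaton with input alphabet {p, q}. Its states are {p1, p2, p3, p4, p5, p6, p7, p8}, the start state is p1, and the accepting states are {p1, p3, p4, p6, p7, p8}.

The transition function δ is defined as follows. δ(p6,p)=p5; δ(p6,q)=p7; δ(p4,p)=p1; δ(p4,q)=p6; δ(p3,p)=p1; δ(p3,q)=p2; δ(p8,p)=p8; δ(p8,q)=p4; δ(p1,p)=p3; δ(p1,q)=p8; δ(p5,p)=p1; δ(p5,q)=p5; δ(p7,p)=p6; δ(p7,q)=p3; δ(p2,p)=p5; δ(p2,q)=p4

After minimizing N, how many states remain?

8

Start with accepting vs non-accepting: {p1,p3,p4,p6,p7,p8} | {p2,p5}.
On input p, block {p1,p3,p4,p6,p7,p8} splits into {p1,p3,p4,p7,p8} and {p6}.
On input p, block {p1,p3,p4,p7,p8} splits into {p1,p3,p4,p8} and {p7}.
On input q, block {p1,p3,p4,p8} splits into {p1,p8} and {p3} and {p4}.
Split {p1,p8} by δ(·,p) → {p1} and {p8}.
Refine {p2,p5} on symbol p: members go to different blocks, giving {p2} and {p5}.
The partition is now stable with 8 blocks: {p1} | {p2} | {p6} | {p7} | {p3} | {p4} | {p8} | {p5}.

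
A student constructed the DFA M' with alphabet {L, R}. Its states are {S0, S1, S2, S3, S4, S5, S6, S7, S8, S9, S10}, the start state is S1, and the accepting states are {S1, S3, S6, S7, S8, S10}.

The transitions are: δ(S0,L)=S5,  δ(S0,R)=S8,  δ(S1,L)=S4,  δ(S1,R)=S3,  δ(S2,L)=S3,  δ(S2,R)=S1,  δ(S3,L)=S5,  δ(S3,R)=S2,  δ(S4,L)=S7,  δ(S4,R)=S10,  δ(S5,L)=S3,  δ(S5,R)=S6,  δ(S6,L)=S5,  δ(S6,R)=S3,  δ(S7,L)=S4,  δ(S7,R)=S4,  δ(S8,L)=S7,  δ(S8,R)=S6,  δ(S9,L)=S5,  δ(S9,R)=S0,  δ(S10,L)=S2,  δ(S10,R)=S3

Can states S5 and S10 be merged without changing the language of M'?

Reachable states from the start: {S1,S2,S3,S4,S5,S6,S7,S10}. Unreachable: {S0,S8,S9} — drop them.
Start with accepting vs non-accepting: {S1,S3,S6,S7,S10} | {S2,S4,S5}.
On input R, block {S1,S3,S6,S7,S10} splits into {S1,S6,S10} and {S3,S7}.
No further refinement is possible. Final partition (3 blocks): {S1,S6,S10} | {S2,S4,S5} | {S3,S7}.
S5 and S10 end up in different blocks, so they are distinguishable. For instance, the string 'ε' is accepted from only S10.

No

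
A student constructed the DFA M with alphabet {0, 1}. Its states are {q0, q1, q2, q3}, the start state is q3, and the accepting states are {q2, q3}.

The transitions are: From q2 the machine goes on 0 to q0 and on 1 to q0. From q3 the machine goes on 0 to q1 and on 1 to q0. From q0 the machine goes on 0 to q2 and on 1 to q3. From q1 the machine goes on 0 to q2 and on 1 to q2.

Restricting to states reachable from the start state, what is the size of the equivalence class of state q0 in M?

2

Start with accepting vs non-accepting: {q2,q3} | {q0,q1}.
The partition is now stable with 2 blocks: {q2,q3} | {q0,q1}.
The equivalence class containing q0 is {q0,q1}, of size 2.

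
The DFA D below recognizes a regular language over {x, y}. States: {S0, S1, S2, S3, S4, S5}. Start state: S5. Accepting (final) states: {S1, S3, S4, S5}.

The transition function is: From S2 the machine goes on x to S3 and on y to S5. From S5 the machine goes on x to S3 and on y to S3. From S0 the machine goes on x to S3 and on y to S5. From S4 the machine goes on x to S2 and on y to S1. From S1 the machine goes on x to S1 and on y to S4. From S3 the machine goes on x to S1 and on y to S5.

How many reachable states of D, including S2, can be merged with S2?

1

First remove the unreachable states {S0}; 5 states remain.
Initial partition by acceptance: {S1,S3,S4,S5} | {S2}.
Split {S1,S3,S4,S5} by δ(·,x) → {S1,S3,S5} and {S4}.
Refine {S1,S3,S5} on symbol y: members go to different blocks, giving {S3,S5} and {S1}.
On input x, block {S3,S5} splits into {S3} and {S5}.
The partition is now stable with 5 blocks: {S3} | {S2} | {S4} | {S1} | {S5}.
State S2 belongs to the block {S2}, which has 1 states.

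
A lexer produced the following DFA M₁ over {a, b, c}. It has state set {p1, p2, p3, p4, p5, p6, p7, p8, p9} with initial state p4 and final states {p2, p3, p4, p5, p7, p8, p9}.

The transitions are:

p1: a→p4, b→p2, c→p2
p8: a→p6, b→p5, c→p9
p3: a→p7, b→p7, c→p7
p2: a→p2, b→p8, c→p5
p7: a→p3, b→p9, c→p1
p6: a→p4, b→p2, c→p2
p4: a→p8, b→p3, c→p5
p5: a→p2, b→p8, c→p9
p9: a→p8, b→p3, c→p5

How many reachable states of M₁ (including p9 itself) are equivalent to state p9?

All states are reachable from the start state.
Initial partition by acceptance: {p2,p3,p4,p5,p7,p8,p9} | {p1,p6}.
On input a, block {p2,p3,p4,p5,p7,p8,p9} splits into {p2,p3,p4,p5,p7,p9} and {p8}.
On input a, block {p2,p3,p4,p5,p7,p9} splits into {p2,p3,p5,p7} and {p4,p9}.
Refine {p2,p3,p5,p7} on symbol b: members go to different blocks, giving {p2,p5} and {p3} and {p7}.
On input c, block {p2,p5} splits into {p2} and {p5}.
The partition is now stable with 7 blocks: {p2} | {p1,p6} | {p8} | {p4,p9} | {p3} | {p7} | {p5}.
The equivalence class containing p9 is {p4,p9}, of size 2.

2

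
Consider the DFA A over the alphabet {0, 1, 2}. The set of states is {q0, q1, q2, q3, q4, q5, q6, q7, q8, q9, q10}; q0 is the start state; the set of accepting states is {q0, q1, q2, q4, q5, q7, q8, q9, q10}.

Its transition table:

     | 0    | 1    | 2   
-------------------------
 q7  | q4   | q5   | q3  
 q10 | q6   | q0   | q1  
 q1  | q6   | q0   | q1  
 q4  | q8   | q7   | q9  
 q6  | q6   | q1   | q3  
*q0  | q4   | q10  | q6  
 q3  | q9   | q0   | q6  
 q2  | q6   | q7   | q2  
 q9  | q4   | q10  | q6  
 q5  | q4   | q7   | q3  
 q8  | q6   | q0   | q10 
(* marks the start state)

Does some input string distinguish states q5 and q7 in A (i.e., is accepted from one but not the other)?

No

First remove the unreachable states {q2}; 10 states remain.
Initial partition by acceptance: {q0,q1,q4,q5,q7,q8,q9,q10} | {q3,q6}.
Split {q0,q1,q4,q5,q7,q8,q9,q10} by δ(·,0) → {q0,q4,q5,q7,q9} and {q1,q8,q10}.
On input 0, block {q0,q4,q5,q7,q9} splits into {q0,q5,q7,q9} and {q4}.
Split {q0,q5,q7,q9} by δ(·,1) → {q0,q9} and {q5,q7}.
Split {q3,q6} by δ(·,0) → {q3} and {q6}.
No further refinement is possible. Final partition (6 blocks): {q0,q9} | {q3} | {q1,q8,q10} | {q4} | {q5,q7} | {q6}.
q5 and q7 lie in the same block of the stable partition, so they are equivalent — no string distinguishes them.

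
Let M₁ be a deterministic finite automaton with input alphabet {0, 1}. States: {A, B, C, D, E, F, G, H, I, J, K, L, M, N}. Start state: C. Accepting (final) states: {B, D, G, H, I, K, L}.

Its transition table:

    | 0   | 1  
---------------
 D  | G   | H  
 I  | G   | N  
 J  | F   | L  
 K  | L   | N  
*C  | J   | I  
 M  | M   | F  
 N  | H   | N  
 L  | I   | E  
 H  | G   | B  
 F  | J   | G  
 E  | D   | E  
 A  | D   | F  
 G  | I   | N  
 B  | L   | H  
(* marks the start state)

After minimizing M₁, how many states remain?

States {A,K,M} cannot be reached from the start state, so discard them.
P0 = {B,D,G,H,I,L} | {C,E,F,J,N}.
Refine {B,D,G,H,I,L} on symbol 1: members go to different blocks, giving {B,D,H} and {G,I,L}.
Split {C,E,F,J,N} by δ(·,0) → {C,F,J} and {E,N}.
Stable partition: {B,D,H} | {C,F,J} | {G,I,L} | {E,N} — 4 equivalence classes.

4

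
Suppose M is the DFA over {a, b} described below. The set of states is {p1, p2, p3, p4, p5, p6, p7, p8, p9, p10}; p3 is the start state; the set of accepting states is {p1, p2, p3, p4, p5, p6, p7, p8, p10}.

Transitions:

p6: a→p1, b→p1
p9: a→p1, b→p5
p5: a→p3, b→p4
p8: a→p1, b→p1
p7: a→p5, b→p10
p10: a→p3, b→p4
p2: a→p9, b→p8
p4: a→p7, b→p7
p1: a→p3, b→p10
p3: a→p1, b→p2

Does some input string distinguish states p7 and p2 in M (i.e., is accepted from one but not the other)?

Yes

Reachable states from the start: {p1,p2,p3,p4,p5,p7,p8,p9,p10}. Unreachable: {p6} — drop them.
Initial partition by acceptance: {p1,p2,p3,p4,p5,p7,p8,p10} | {p9}.
On input a, block {p1,p2,p3,p4,p5,p7,p8,p10} splits into {p1,p3,p4,p5,p7,p8,p10} and {p2}.
On input b, block {p1,p3,p4,p5,p7,p8,p10} splits into {p1,p4,p5,p7,p8,p10} and {p3}.
On input a, block {p1,p4,p5,p7,p8,p10} splits into {p1,p5,p10} and {p4,p7,p8}.
Refine {p1,p5,p10} on symbol b: members go to different blocks, giving {p5,p10} and {p1}.
Refine {p4,p7,p8} on symbol a: members go to different blocks, giving {p4} and {p7} and {p8}.
The partition is now stable with 8 blocks: {p5,p10} | {p9} | {p2} | {p3} | {p4} | {p1} | {p7} | {p8}.
p7 and p2 end up in different blocks, so they are distinguishable. For instance, the string 'a' is accepted from only p7.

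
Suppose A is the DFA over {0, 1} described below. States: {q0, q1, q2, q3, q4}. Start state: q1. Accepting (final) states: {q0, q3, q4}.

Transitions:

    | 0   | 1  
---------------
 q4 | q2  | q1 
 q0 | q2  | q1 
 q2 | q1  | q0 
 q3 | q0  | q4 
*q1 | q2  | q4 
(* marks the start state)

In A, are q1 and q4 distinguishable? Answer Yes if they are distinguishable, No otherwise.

States {q3} cannot be reached from the start state, so discard them.
Initial partition by acceptance: {q0,q4} | {q1,q2}.
The partition is now stable with 2 blocks: {q0,q4} | {q1,q2}.
q1 and q4 end up in different blocks, so they are distinguishable. For instance, the string 'ε' is accepted from only q4.

Yes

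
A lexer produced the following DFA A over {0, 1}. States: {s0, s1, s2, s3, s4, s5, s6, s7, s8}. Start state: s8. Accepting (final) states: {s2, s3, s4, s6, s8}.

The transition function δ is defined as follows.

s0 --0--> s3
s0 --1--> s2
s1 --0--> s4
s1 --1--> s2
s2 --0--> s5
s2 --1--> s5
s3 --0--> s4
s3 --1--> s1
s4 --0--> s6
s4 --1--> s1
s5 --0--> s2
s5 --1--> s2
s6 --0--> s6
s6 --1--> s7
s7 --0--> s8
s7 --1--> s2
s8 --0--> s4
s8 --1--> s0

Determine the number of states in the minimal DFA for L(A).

4

All states are reachable from the start state.
Start with accepting vs non-accepting: {s2,s3,s4,s6,s8} | {s0,s1,s5,s7}.
Refine {s2,s3,s4,s6,s8} on symbol 0: members go to different blocks, giving {s3,s4,s6,s8} and {s2}.
Refine {s0,s1,s5,s7} on symbol 0: members go to different blocks, giving {s0,s1,s7} and {s5}.
Stable partition: {s3,s4,s6,s8} | {s0,s1,s7} | {s2} | {s5} — 4 equivalence classes.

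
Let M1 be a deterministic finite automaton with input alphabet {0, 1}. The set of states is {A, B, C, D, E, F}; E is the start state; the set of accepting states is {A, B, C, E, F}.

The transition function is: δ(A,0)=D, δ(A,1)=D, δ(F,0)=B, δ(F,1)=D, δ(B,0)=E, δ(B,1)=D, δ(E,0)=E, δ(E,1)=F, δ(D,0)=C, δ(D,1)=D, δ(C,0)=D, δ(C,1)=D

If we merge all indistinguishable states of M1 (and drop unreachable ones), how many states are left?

5

States {A} cannot be reached from the start state, so discard them.
Start with accepting vs non-accepting: {B,C,E,F} | {D}.
Refine {B,C,E,F} on symbol 0: members go to different blocks, giving {B,E,F} and {C}.
On input 1, block {B,E,F} splits into {B,F} and {E}.
Refine {B,F} on symbol 0: members go to different blocks, giving {B} and {F}.
No further refinement is possible. Final partition (5 blocks): {B} | {D} | {C} | {E} | {F}.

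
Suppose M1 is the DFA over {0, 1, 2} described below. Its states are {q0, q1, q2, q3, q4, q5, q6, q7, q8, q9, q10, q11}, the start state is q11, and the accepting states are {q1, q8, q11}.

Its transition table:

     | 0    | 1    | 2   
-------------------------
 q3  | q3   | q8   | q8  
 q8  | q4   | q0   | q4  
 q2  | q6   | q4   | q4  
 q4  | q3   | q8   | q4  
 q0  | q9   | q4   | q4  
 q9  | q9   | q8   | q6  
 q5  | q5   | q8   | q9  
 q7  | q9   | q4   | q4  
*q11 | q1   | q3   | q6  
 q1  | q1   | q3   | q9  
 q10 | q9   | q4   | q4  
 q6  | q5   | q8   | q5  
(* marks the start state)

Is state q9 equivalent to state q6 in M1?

Reachable states from the start: {q0,q1,q3,q4,q5,q6,q8,q9,q11}. Unreachable: {q2,q7,q10} — drop them.
Start with accepting vs non-accepting: {q1,q8,q11} | {q0,q3,q4,q5,q6,q9}.
Refine {q1,q8,q11} on symbol 0: members go to different blocks, giving {q1,q11} and {q8}.
On input 1, block {q0,q3,q4,q5,q6,q9} splits into {q3,q4,q5,q6,q9} and {q0}.
Split {q3,q4,q5,q6,q9} by δ(·,2) → {q4,q5,q6,q9} and {q3}.
Split {q4,q5,q6,q9} by δ(·,0) → {q5,q6,q9} and {q4}.
No further refinement is possible. Final partition (6 blocks): {q1,q11} | {q5,q6,q9} | {q8} | {q0} | {q3} | {q4}.
q9 and q6 lie in the same block of the stable partition, so they are equivalent — no string distinguishes them.

Yes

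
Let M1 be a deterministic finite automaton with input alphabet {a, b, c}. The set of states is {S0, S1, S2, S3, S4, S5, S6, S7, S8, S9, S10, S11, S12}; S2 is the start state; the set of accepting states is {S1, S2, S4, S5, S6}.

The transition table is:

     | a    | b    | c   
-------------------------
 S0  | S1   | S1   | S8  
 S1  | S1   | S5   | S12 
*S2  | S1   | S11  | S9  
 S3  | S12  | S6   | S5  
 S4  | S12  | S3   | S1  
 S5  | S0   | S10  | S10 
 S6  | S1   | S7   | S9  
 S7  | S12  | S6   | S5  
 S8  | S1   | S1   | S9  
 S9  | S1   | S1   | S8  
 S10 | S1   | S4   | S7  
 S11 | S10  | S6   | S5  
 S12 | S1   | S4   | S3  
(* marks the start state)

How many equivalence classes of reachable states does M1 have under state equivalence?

Initial partition by acceptance: {S1,S2,S4,S5,S6} | {S0,S3,S7,S8,S9,S10,S11,S12}.
Split {S1,S2,S4,S5,S6} by δ(·,a) → {S1,S2,S6} and {S4,S5}.
On input b, block {S1,S2,S6} splits into {S2,S6} and {S1}.
Split {S0,S3,S7,S8,S9,S10,S11,S12} by δ(·,a) → {S0,S8,S9,S10,S12} and {S3,S7,S11}.
Refine {S0,S8,S9,S10,S12} on symbol b: members go to different blocks, giving {S0,S8,S9} and {S10,S12}.
Refine {S4,S5} on symbol a: members go to different blocks, giving {S4} and {S5}.
The partition is now stable with 7 blocks: {S2,S6} | {S0,S8,S9} | {S4} | {S1} | {S3,S7,S11} | {S10,S12} | {S5}.

7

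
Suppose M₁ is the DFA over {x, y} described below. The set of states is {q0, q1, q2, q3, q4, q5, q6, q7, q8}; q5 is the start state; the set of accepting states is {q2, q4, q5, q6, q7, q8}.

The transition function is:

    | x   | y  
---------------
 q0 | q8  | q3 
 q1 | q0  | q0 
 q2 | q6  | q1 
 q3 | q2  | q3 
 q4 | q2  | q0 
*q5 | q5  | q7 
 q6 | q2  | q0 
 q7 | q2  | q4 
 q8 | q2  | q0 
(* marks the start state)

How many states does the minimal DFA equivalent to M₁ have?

All states are reachable from the start state.
Initial partition by acceptance: {q2,q4,q5,q6,q7,q8} | {q0,q1,q3}.
Split {q2,q4,q5,q6,q7,q8} by δ(·,y) → {q2,q4,q6,q8} and {q5,q7}.
Refine {q0,q1,q3} on symbol x: members go to different blocks, giving {q0,q3} and {q1}.
Split {q2,q4,q6,q8} by δ(·,y) → {q4,q6,q8} and {q2}.
Refine {q0,q3} on symbol x: members go to different blocks, giving {q0} and {q3}.
Split {q5,q7} by δ(·,x) → {q5} and {q7}.
Stable partition: {q4,q6,q8} | {q0} | {q5} | {q1} | {q2} | {q3} | {q7} — 7 equivalence classes.

7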